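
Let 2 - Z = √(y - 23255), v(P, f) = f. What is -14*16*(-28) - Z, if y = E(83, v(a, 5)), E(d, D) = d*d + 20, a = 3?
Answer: 6270 + I*√16346 ≈ 6270.0 + 127.85*I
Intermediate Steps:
E(d, D) = 20 + d² (E(d, D) = d² + 20 = 20 + d²)
y = 6909 (y = 20 + 83² = 20 + 6889 = 6909)
Z = 2 - I*√16346 (Z = 2 - √(6909 - 23255) = 2 - √(-16346) = 2 - I*√16346 ≈ 2.0 - 127.85*I)
-14*16*(-28) - Z = -14*16*(-28) - (2 - I*√16346) = -224*(-28) + (-2 + I*√16346) = 6272 + (-2 + I*√16346) = 6270 + I*√16346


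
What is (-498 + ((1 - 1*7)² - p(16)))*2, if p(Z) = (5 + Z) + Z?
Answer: -998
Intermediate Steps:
p(Z) = 5 + 2*Z
(-498 + ((1 - 1*7)² - p(16)))*2 = (-498 + ((1 - 1*7)² - (5 + 2*16)))*2 = (-498 + ((1 - 7)² - (5 + 32)))*2 = (-498 + ((-6)² - 1*37))*2 = (-498 + (36 - 37))*2 = (-498 - 1)*2 = -499*2 = -998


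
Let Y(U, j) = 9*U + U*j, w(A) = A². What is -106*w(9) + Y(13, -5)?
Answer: -8534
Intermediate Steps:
-106*w(9) + Y(13, -5) = -106*9² + 13*(9 - 5) = -106*81 + 13*4 = -8586 + 52 = -8534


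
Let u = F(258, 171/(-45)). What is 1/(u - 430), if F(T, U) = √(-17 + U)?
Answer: -1075/462302 - I*√130/462302 ≈ -0.0023253 - 2.4663e-5*I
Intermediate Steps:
u = 2*I*√130/5 (u = √(-17 + 171/(-45)) = √(-17 + 171*(-1/45)) = √(-17 - 19/5) = √(-104/5) = 2*I*√130/5 ≈ 4.5607*I)
1/(u - 430) = 1/(2*I*√130/5 - 430) = 1/(-430 + 2*I*√130/5)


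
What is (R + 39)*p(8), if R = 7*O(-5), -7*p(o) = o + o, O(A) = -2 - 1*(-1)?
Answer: -512/7 ≈ -73.143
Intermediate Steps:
O(A) = -1 (O(A) = -2 + 1 = -1)
p(o) = -2*o/7 (p(o) = -(o + o)/7 = -2*o/7)
R = -7 (R = 7*(-1) = -7)
(R + 39)*p(8) = (-7 + 39)*(-2/7*8) = 32*(-16/7) = -512/7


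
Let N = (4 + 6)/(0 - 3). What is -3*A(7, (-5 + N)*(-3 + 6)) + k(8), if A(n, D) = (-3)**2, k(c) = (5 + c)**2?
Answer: 142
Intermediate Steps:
N = -10/3 (N = 10/(-3) = 10*(-1/3) = -10/3 ≈ -3.3333)
A(n, D) = 9
-3*A(7, (-5 + N)*(-3 + 6)) + k(8) = -3*9 + (5 + 8)**2 = -27 + 13**2 = -27 + 169 = 142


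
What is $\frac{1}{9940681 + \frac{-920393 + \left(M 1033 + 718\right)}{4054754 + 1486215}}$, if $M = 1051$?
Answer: $\frac{5540969}{55081005425897} \approx 1.006 \cdot 10^{-7}$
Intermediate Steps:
$\frac{1}{9940681 + \frac{-920393 + \left(M 1033 + 718\right)}{4054754 + 1486215}} = \frac{1}{9940681 + \frac{-920393 + \left(1051 \cdot 1033 + 718\right)}{4054754 + 1486215}} = \frac{1}{9940681 + \frac{-920393 + \left(1085683 + 718\right)}{5540969}} = \frac{1}{9940681 + \left(-920393 + 1086401\right) \frac{1}{5540969}} = \frac{1}{9940681 + 166008 \cdot \frac{1}{5540969}} = \frac{1}{9940681 + \frac{166008}{5540969}} = \frac{1}{\frac{55081005425897}{5540969}} = \frac{5540969}{55081005425897}$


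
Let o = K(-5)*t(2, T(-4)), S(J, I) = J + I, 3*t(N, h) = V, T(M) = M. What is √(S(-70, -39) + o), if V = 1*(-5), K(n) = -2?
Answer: I*√951/3 ≈ 10.279*I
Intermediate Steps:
V = -5
t(N, h) = -5/3 (t(N, h) = (⅓)*(-5) = -5/3)
S(J, I) = I + J
o = 10/3 (o = -2*(-5/3) = 10/3 ≈ 3.3333)
√(S(-70, -39) + o) = √((-39 - 70) + 10/3) = √(-109 + 10/3) = √(-317/3) = I*√951/3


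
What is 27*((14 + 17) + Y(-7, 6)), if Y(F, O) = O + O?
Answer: 1161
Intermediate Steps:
Y(F, O) = 2*O
27*((14 + 17) + Y(-7, 6)) = 27*((14 + 17) + 2*6) = 27*(31 + 12) = 27*43 = 1161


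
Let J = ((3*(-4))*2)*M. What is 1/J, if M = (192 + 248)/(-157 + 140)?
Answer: 17/10560 ≈ 0.0016098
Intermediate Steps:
M = -440/17 (M = 440/(-17) = 440*(-1/17) = -440/17 ≈ -25.882)
J = 10560/17 (J = ((3*(-4))*2)*(-440/17) = -12*2*(-440/17) = -24*(-440/17) = 10560/17 ≈ 621.18)
1/J = 1/(10560/17) = 17/10560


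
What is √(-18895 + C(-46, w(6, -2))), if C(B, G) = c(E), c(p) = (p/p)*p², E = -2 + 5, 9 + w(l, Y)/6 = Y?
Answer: I*√18886 ≈ 137.43*I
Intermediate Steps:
w(l, Y) = -54 + 6*Y
E = 3
c(p) = p² (c(p) = 1*p² = p²)
C(B, G) = 9 (C(B, G) = 3² = 9)
√(-18895 + C(-46, w(6, -2))) = √(-18895 + 9) = √(-18886) = I*√18886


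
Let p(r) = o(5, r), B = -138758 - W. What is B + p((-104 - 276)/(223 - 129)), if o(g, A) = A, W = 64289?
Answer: -9543399/47 ≈ -2.0305e+5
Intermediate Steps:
B = -203047 (B = -138758 - 1*64289 = -138758 - 64289 = -203047)
p(r) = r
B + p((-104 - 276)/(223 - 129)) = -203047 + (-104 - 276)/(223 - 129) = -203047 - 380/94 = -203047 - 380*1/94 = -203047 - 190/47 = -9543399/47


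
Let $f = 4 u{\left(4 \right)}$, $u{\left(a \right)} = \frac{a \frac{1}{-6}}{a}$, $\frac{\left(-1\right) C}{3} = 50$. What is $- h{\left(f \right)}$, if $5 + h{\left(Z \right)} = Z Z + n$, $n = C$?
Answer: $\frac{1391}{9} \approx 154.56$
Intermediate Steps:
$C = -150$ ($C = \left(-3\right) 50 = -150$)
$u{\left(a \right)} = - \frac{1}{6}$ ($u{\left(a \right)} = \frac{a \left(- \frac{1}{6}\right)}{a} = \frac{\left(- \frac{1}{6}\right) a}{a} = - \frac{1}{6}$)
$n = -150$
$f = - \frac{2}{3}$ ($f = 4 \left(- \frac{1}{6}\right) = - \frac{2}{3} \approx -0.66667$)
$h{\left(Z \right)} = -155 + Z^{2}$ ($h{\left(Z \right)} = -5 + \left(Z Z - 150\right) = -5 + \left(Z^{2} - 150\right) = -5 + \left(-150 + Z^{2}\right) = -155 + Z^{2}$)
$- h{\left(f \right)} = - (-155 + \left(- \frac{2}{3}\right)^{2}) = - (-155 + \frac{4}{9}) = \left(-1\right) \left(- \frac{1391}{9}\right) = \frac{1391}{9}$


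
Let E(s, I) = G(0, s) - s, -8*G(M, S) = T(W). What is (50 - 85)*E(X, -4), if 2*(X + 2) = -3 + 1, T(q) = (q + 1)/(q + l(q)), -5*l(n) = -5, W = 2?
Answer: -805/8 ≈ -100.63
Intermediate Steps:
l(n) = 1 (l(n) = -1/5*(-5) = 1)
T(q) = 1 (T(q) = (q + 1)/(q + 1) = (1 + q)/(1 + q) = 1)
G(M, S) = -1/8 (G(M, S) = -1/8*1 = -1/8)
X = -3 (X = -2 + (-3 + 1)/2 = -2 + (1/2)*(-2) = -2 - 1 = -3)
E(s, I) = -1/8 - s
(50 - 85)*E(X, -4) = (50 - 85)*(-1/8 - 1*(-3)) = -35*(-1/8 + 3) = -35*23/8 = -805/8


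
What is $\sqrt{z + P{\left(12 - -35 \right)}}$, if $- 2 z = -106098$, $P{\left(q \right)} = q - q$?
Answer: $\sqrt{53049} \approx 230.32$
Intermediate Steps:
$P{\left(q \right)} = 0$
$z = 53049$ ($z = \left(- \frac{1}{2}\right) \left(-106098\right) = 53049$)
$\sqrt{z + P{\left(12 - -35 \right)}} = \sqrt{53049 + 0} = \sqrt{53049}$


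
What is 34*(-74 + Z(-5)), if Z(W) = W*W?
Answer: -1666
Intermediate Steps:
Z(W) = W**2
34*(-74 + Z(-5)) = 34*(-74 + (-5)**2) = 34*(-74 + 25) = 34*(-49) = -1666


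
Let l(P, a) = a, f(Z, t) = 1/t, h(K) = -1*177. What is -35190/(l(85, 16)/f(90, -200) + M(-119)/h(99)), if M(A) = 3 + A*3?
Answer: 5865/533 ≈ 11.004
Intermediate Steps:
h(K) = -177
M(A) = 3 + 3*A
-35190/(l(85, 16)/f(90, -200) + M(-119)/h(99)) = -35190/(16/(1/(-200)) + (3 + 3*(-119))/(-177)) = -35190/(16/(-1/200) + (3 - 357)*(-1/177)) = -35190/(16*(-200) - 354*(-1/177)) = -35190/(-3200 + 2) = -35190/(-3198) = -35190*(-1/3198) = 5865/533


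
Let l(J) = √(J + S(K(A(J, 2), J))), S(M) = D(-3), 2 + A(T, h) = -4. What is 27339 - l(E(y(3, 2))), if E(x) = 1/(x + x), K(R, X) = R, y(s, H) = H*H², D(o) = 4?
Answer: 27339 - √65/4 ≈ 27337.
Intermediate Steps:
y(s, H) = H³
A(T, h) = -6 (A(T, h) = -2 - 4 = -6)
S(M) = 4
E(x) = 1/(2*x)
l(J) = √(4 + J) (l(J) = √(J + 4) = √(4 + J))
27339 - l(E(y(3, 2))) = 27339 - √(4 + 1/(2*(2³))) = 27339 - √(4 + (½)/8) = 27339 - √(4 + (½)*(⅛)) = 27339 - √(4 + 1/16) = 27339 - √(65/16) = 27339 - √65/4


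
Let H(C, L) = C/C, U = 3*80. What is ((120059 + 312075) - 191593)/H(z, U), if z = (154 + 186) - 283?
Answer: 240541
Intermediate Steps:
U = 240
z = 57 (z = 340 - 283 = 57)
H(C, L) = 1
((120059 + 312075) - 191593)/H(z, U) = ((120059 + 312075) - 191593)/1 = (432134 - 191593)*1 = 240541*1 = 240541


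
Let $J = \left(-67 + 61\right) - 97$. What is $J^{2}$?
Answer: $10609$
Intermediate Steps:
$J = -103$ ($J = -6 - 97 = -103$)
$J^{2} = \left(-103\right)^{2} = 10609$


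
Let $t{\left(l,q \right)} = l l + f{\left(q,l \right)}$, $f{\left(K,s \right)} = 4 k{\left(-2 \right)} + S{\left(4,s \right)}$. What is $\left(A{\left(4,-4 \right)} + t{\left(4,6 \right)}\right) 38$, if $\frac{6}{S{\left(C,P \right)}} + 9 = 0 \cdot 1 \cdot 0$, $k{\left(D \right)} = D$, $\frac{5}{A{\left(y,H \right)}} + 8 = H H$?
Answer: $\frac{3629}{12} \approx 302.42$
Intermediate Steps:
$A{\left(y,H \right)} = \frac{5}{-8 + H^{2}}$ ($A{\left(y,H \right)} = \frac{5}{-8 + H H} = \frac{5}{-8 + H^{2}}$)
$S{\left(C,P \right)} = - \frac{2}{3}$ ($S{\left(C,P \right)} = \frac{6}{-9 + 0 \cdot 1 \cdot 0} = \frac{6}{-9 + 0 \cdot 0} = \frac{6}{-9 + 0} = \frac{6}{-9} = 6 \left(- \frac{1}{9}\right) = - \frac{2}{3}$)
$f{\left(K,s \right)} = - \frac{26}{3}$ ($f{\left(K,s \right)} = 4 \left(-2\right) - \frac{2}{3} = -8 - \frac{2}{3} = - \frac{26}{3}$)
$t{\left(l,q \right)} = - \frac{26}{3} + l^{2}$ ($t{\left(l,q \right)} = l l - \frac{26}{3} = l^{2} - \frac{26}{3} = - \frac{26}{3} + l^{2}$)
$\left(A{\left(4,-4 \right)} + t{\left(4,6 \right)}\right) 38 = \left(\frac{5}{-8 + \left(-4\right)^{2}} - \left(\frac{26}{3} - 4^{2}\right)\right) 38 = \left(\frac{5}{-8 + 16} + \left(- \frac{26}{3} + 16\right)\right) 38 = \left(\frac{5}{8} + \frac{22}{3}\right) 38 = \frac{191}{24} \cdot 38 = \frac{3629}{12}$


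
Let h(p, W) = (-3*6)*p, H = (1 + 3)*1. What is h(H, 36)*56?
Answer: -4032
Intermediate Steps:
H = 4 (H = 4*1 = 4)
h(p, W) = -18*p
h(H, 36)*56 = -18*4*56 = -72*56 = -4032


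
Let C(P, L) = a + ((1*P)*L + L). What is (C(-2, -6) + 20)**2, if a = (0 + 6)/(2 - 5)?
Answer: 576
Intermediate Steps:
a = -2 (a = 6/(-3) = 6*(-1/3) = -2)
C(P, L) = -2 + L + L*P (C(P, L) = -2 + ((1*P)*L + L) = -2 + (P*L + L) = -2 + (L*P + L) = -2 + (L + L*P) = -2 + L + L*P)
(C(-2, -6) + 20)**2 = ((-2 - 6 - 6*(-2)) + 20)**2 = ((-2 - 6 + 12) + 20)**2 = (4 + 20)**2 = 24**2 = 576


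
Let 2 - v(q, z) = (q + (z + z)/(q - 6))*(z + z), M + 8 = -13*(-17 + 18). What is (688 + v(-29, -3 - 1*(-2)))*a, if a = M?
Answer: -66372/5 ≈ -13274.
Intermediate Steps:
M = -21 (M = -8 - 13*(-17 + 18) = -8 - 13*1 = -8 - 13 = -21)
a = -21
v(q, z) = 2 - 2*z*(q + 2*z/(-6 + q)) (v(q, z) = 2 - (q + (z + z)/(q - 6))*(z + z) = 2 - (q + (2*z)/(-6 + q))*2*z = 2 - (q + 2*z/(-6 + q))*2*z = 2 - 2*z*(q + 2*z/(-6 + q)))
(688 + v(-29, -3 - 1*(-2)))*a = (688 + 2*(-6 - 29 - 2*(-3 - 1*(-2))² - 1*(-3 - 1*(-2))*(-29)² + 6*(-29)*(-3 - 1*(-2)))/(-6 - 29))*(-21) = (688 + 2*(-6 - 29 - 2*(-3 + 2)² - 1*(-3 + 2)*841 + 6*(-29)*(-3 + 2))/(-35))*(-21) = (688 + 2*(-1/35)*(-6 - 29 - 2*(-1)² - 1*(-1)*841 + 6*(-29)*(-1)))*(-21) = (688 + 2*(-1/35)*(-6 - 29 - 2*1 + 841 + 174))*(-21) = (688 + 2*(-1/35)*(-6 - 29 - 2 + 841 + 174))*(-21) = (688 + 2*(-1/35)*978)*(-21) = (688 - 1956/35)*(-21) = (22124/35)*(-21) = -66372/5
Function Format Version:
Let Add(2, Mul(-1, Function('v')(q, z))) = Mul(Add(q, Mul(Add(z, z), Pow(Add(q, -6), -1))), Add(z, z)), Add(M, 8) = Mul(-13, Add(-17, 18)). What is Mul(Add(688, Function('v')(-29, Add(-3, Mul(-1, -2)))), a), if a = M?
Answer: Rational(-66372, 5) ≈ -13274.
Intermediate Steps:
M = -21 (M = Add(-8, Mul(-13, Add(-17, 18))) = Add(-8, Mul(-13, 1)) = Add(-8, -13) = -21)
a = -21
Function('v')(q, z) = Add(2, Mul(-2, z, Add(q, Mul(2, z, Pow(Add(-6, q), -1))))) (Function('v')(q, z) = Add(2, Mul(-1, Mul(Add(q, Mul(Add(z, z), Pow(Add(q, -6), -1))), Add(z, z)))) = Add(2, Mul(-1, Mul(Add(q, Mul(Mul(2, z), Pow(Add(-6, q), -1))), Mul(2, z)))) = Add(2, Mul(-1, Mul(Add(q, Mul(2, z, Pow(Add(-6, q), -1))), Mul(2, z)))) = Add(2, Mul(-1, Mul(2, z, Add(q, Mul(2, z, Pow(Add(-6, q), -1)))))) = Add(2, Mul(-2, z, Add(q, Mul(2, z, Pow(Add(-6, q), -1))))))
Mul(Add(688, Function('v')(-29, Add(-3, Mul(-1, -2)))), a) = Mul(Add(688, Mul(2, Pow(Add(-6, -29), -1), Add(-6, -29, Mul(-2, Pow(Add(-3, Mul(-1, -2)), 2)), Mul(-1, Add(-3, Mul(-1, -2)), Pow(-29, 2)), Mul(6, -29, Add(-3, Mul(-1, -2)))))), -21) = Mul(Add(688, Mul(2, Pow(-35, -1), Add(-6, -29, Mul(-2, Pow(Add(-3, 2), 2)), Mul(-1, Add(-3, 2), 841), Mul(6, -29, Add(-3, 2))))), -21) = Mul(Add(688, Mul(2, Rational(-1, 35), Add(-6, -29, Mul(-2, Pow(-1, 2)), Mul(-1, -1, 841), Mul(6, -29, -1)))), -21) = Mul(Add(688, Mul(2, Rational(-1, 35), Add(-6, -29, Mul(-2, 1), 841, 174))), -21) = Mul(Add(688, Mul(2, Rational(-1, 35), Add(-6, -29, -2, 841, 174))), -21) = Mul(Add(688, Mul(2, Rational(-1, 35), 978)), -21) = Mul(Add(688, Rational(-1956, 35)), -21) = Mul(Rational(22124, 35), -21) = Rational(-66372, 5)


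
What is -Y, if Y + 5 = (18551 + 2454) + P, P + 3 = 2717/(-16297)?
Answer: -342185392/16297 ≈ -20997.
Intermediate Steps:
P = -51608/16297 (P = -3 + 2717/(-16297) = -3 + 2717*(-1/16297) = -3 - 2717/16297 = -51608/16297 ≈ -3.1667)
Y = 342185392/16297 (Y = -5 + ((18551 + 2454) - 51608/16297) = -5 + (21005 - 51608/16297) = -5 + 342266877/16297 = 342185392/16297 ≈ 20997.)
-Y = -1*342185392/16297 = -342185392/16297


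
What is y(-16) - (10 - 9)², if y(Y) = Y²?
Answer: 255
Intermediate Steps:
y(-16) - (10 - 9)² = (-16)² - (10 - 9)² = 256 - 1*1² = 256 - 1*1 = 256 - 1 = 255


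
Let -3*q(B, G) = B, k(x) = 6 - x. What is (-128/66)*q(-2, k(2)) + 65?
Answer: 6307/99 ≈ 63.707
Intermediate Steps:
q(B, G) = -B/3
(-128/66)*q(-2, k(2)) + 65 = (-128/66)*(-1/3*(-2)) + 65 = -128*1/66*(2/3) + 65 = -64/33*2/3 + 65 = -128/99 + 65 = 6307/99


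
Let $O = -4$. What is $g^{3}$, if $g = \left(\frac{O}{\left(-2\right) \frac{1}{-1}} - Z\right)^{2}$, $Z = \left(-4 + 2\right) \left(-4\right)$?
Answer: $1000000$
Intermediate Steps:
$Z = 8$ ($Z = \left(-2\right) \left(-4\right) = 8$)
$g = 100$ ($g = \left(- \frac{4}{\left(-2\right) \frac{1}{-1}} - 8\right)^{2} = \left(- \frac{4}{\left(-2\right) \left(-1\right)} - 8\right)^{2} = \left(- \frac{4}{2} - 8\right)^{2} = \left(\left(-4\right) \frac{1}{2} - 8\right)^{2} = \left(-2 - 8\right)^{2} = \left(-10\right)^{2} = 100$)
$g^{3} = 100^{3} = 1000000$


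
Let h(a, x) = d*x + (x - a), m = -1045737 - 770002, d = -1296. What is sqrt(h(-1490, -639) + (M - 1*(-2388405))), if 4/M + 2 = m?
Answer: 2*sqrt(294652653906887401)/605247 ≈ 1793.7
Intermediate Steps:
m = -1815739
M = -4/1815741 (M = 4/(-2 - 1815739) = 4/(-1815741) = 4*(-1/1815741) = -4/1815741 ≈ -2.2030e-6)
h(a, x) = -a - 1295*x (h(a, x) = -1296*x + (x - a) = -a - 1295*x)
sqrt(h(-1490, -639) + (M - 1*(-2388405))) = sqrt((-1*(-1490) - 1295*(-639)) + (-4/1815741 - 1*(-2388405))) = sqrt((1490 + 827505) + (-4/1815741 + 2388405)) = sqrt(828995 + 4336724883101/1815741) = sqrt(5841965093396/1815741) = 2*sqrt(294652653906887401)/605247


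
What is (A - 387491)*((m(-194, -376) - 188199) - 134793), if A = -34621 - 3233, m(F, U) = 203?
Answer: 137296687205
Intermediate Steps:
A = -37854
(A - 387491)*((m(-194, -376) - 188199) - 134793) = (-37854 - 387491)*((203 - 188199) - 134793) = -425345*(-187996 - 134793) = -425345*(-322789) = 137296687205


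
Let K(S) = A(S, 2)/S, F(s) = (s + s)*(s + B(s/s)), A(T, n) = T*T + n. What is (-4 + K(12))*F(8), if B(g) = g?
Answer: 1176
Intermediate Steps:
A(T, n) = n + T**2 (A(T, n) = T**2 + n = n + T**2)
F(s) = 2*s*(1 + s) (F(s) = (s + s)*(s + s/s) = (2*s)*(s + 1) = (2*s)*(1 + s) = 2*s*(1 + s))
K(S) = (2 + S**2)/S
(-4 + K(12))*F(8) = (-4 + (12 + 2/12))*(2*8*(1 + 8)) = (-4 + (12 + 2*(1/12)))*(2*8*9) = (-4 + (12 + 1/6))*144 = (-4 + 73/6)*144 = (49/6)*144 = 1176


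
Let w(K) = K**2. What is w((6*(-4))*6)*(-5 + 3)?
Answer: -41472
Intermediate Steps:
w((6*(-4))*6)*(-5 + 3) = ((6*(-4))*6)**2*(-5 + 3) = (-24*6)**2*(-2) = (-144)**2*(-2) = 20736*(-2) = -41472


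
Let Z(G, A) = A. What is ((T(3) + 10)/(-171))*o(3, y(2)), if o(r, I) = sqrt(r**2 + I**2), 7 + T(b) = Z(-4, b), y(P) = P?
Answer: -2*sqrt(13)/57 ≈ -0.12651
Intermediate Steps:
T(b) = -7 + b
o(r, I) = sqrt(I**2 + r**2)
((T(3) + 10)/(-171))*o(3, y(2)) = (((-7 + 3) + 10)/(-171))*sqrt(2**2 + 3**2) = ((-4 + 10)*(-1/171))*sqrt(4 + 9) = (6*(-1/171))*sqrt(13) = -2*sqrt(13)/57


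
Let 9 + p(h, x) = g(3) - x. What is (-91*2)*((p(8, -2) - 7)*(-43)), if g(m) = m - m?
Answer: -109564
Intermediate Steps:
g(m) = 0
p(h, x) = -9 - x (p(h, x) = -9 + (0 - x) = -9 - x)
(-91*2)*((p(8, -2) - 7)*(-43)) = (-91*2)*(((-9 - 1*(-2)) - 7)*(-43)) = -182*((-9 + 2) - 7)*(-43) = -182*(-7 - 7)*(-43) = -(-2548)*(-43) = -182*602 = -109564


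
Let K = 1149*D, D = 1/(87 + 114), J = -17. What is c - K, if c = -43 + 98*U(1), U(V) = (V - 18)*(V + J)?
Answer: 1782688/67 ≈ 26607.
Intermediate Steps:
D = 1/201 ≈ 0.0049751
K = 383/67 (K = 1149*(1/201) = 383/67 ≈ 5.7164)
U(V) = (-18 + V)*(-17 + V) (U(V) = (V - 18)*(V - 17) = (-18 + V)*(-17 + V))
c = 26613 (c = -43 + 98*(306 + 1**2 - 35*1) = -43 + 98*(306 + 1 - 35) = -43 + 98*272 = -43 + 26656 = 26613)
c - K = 26613 - 1*383/67 = 26613 - 383/67 = 1782688/67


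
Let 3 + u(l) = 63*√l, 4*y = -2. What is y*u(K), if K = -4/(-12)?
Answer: 3/2 - 21*√3/2 ≈ -16.687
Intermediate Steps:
y = -½ (y = (¼)*(-2) = -½ ≈ -0.50000)
K = ⅓ (K = -4*(-1/12) = ⅓ ≈ 0.33333)
u(l) = -3 + 63*√l
y*u(K) = -(-3 + 63*√(⅓))/2 = -(-3 + 63*(√3/3))/2 = -(-3 + 21*√3)/2 = 3/2 - 21*√3/2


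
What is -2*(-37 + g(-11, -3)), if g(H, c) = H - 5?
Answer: 106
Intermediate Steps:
g(H, c) = -5 + H
-2*(-37 + g(-11, -3)) = -2*(-37 + (-5 - 11)) = -2*(-37 - 16) = -2*(-53) = 106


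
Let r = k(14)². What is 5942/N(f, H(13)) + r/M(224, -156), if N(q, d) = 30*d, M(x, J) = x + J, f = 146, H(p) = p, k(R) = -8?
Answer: 53627/3315 ≈ 16.177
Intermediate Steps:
M(x, J) = J + x
r = 64 (r = (-8)² = 64)
5942/N(f, H(13)) + r/M(224, -156) = 5942/((30*13)) + 64/(-156 + 224) = 5942/390 + 64/68 = 5942*(1/390) + 64*(1/68) = 2971/195 + 16/17 = 53627/3315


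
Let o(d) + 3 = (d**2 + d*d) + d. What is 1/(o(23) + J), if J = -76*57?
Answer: -1/3254 ≈ -0.00030731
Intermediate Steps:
o(d) = -3 + d + 2*d**2 (o(d) = -3 + ((d**2 + d*d) + d) = -3 + ((d**2 + d**2) + d) = -3 + (2*d**2 + d) = -3 + (d + 2*d**2) = -3 + d + 2*d**2)
J = -4332
1/(o(23) + J) = 1/((-3 + 23 + 2*23**2) - 4332) = 1/((-3 + 23 + 2*529) - 4332) = 1/((-3 + 23 + 1058) - 4332) = 1/(1078 - 4332) = 1/(-3254) = -1/3254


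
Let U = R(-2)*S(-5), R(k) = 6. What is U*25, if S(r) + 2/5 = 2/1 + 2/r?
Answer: 180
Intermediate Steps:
S(r) = 8/5 + 2/r (S(r) = -⅖ + (2/1 + 2/r) = -⅖ + (2*1 + 2/r) = -⅖ + (2 + 2/r) = 8/5 + 2/r)
U = 36/5 (U = 6*(8/5 + 2/(-5)) = 6*(8/5 + 2*(-⅕)) = 6*(8/5 - ⅖) = 6*(6/5) = 36/5 ≈ 7.2000)
U*25 = (36/5)*25 = 180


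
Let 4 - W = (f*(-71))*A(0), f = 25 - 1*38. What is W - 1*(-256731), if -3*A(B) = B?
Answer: 256735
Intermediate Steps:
A(B) = -B/3
f = -13 (f = 25 - 38 = -13)
W = 4 (W = 4 - (-13*(-71))*(-1/3*0) = 4 - 923*0 = 4 - 1*0 = 4 + 0 = 4)
W - 1*(-256731) = 4 - 1*(-256731) = 4 + 256731 = 256735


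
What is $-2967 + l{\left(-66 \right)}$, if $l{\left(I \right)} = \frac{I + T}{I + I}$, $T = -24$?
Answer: $- \frac{65259}{22} \approx -2966.3$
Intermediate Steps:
$l{\left(I \right)} = \frac{-24 + I}{2 I}$ ($l{\left(I \right)} = \frac{I - 24}{I + I} = \frac{-24 + I}{2 I}$)
$-2967 + l{\left(-66 \right)} = -2967 + \frac{-24 - 66}{2 \left(-66\right)} = -2967 + \frac{1}{2} \left(- \frac{1}{66}\right) \left(-90\right) = -2967 + \frac{15}{22} = - \frac{65259}{22}$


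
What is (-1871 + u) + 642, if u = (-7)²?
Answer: -1180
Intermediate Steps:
u = 49
(-1871 + u) + 642 = (-1871 + 49) + 642 = -1822 + 642 = -1180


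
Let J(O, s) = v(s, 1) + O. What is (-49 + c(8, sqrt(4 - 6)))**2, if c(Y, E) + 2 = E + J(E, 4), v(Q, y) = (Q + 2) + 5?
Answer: 1592 - 160*I*sqrt(2) ≈ 1592.0 - 226.27*I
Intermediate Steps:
v(Q, y) = 7 + Q (v(Q, y) = (2 + Q) + 5 = 7 + Q)
J(O, s) = 7 + O + s (J(O, s) = (7 + s) + O = 7 + O + s)
c(Y, E) = 9 + 2*E (c(Y, E) = -2 + (E + (7 + E + 4)) = -2 + (E + (11 + E)) = -2 + (11 + 2*E) = 9 + 2*E)
(-49 + c(8, sqrt(4 - 6)))**2 = (-49 + (9 + 2*sqrt(4 - 6)))**2 = (-49 + (9 + 2*sqrt(-2)))**2 = (-49 + (9 + 2*(I*sqrt(2))))**2 = (-49 + (9 + 2*I*sqrt(2)))**2 = (-40 + 2*I*sqrt(2))**2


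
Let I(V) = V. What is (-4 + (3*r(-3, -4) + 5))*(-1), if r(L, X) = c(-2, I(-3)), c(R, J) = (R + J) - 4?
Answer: 26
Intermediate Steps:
c(R, J) = -4 + J + R (c(R, J) = (J + R) - 4 = -4 + J + R)
r(L, X) = -9 (r(L, X) = -4 - 3 - 2 = -9)
(-4 + (3*r(-3, -4) + 5))*(-1) = (-4 + (3*(-9) + 5))*(-1) = (-4 + (-27 + 5))*(-1) = (-4 - 22)*(-1) = -26*(-1) = 26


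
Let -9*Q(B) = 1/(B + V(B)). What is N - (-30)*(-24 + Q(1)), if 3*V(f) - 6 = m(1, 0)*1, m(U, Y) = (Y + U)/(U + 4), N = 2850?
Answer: 48965/23 ≈ 2128.9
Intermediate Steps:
m(U, Y) = (U + Y)/(4 + U)
V(f) = 31/15 (V(f) = 2 + (((1 + 0)/(4 + 1))*1)/3 = 2 + ((1/5)*1)/3 = 2 + (((⅕)*1)*1)/3 = 2 + ((⅕)*1)/3 = 2 + (⅓)*(⅕) = 2 + 1/15 = 31/15)
Q(B) = -1/(9*(31/15 + B)) (Q(B) = -1/(9*(B + 31/15)) = -1/(9*(31/15 + B)))
N - (-30)*(-24 + Q(1)) = 2850 - (-30)*(-24 - 5/(93 + 45*1)) = 2850 - (-30)*(-24 - 5/(93 + 45)) = 2850 - (-30)*(-24 - 5/138) = 2850 - (-30)*(-3317)/138 = 2850 - 1*16585/23 = 2850 - 16585/23 = 48965/23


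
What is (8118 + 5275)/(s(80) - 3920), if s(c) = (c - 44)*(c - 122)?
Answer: -13393/5432 ≈ -2.4656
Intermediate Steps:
s(c) = (-122 + c)*(-44 + c) (s(c) = (-44 + c)*(-122 + c) = (-122 + c)*(-44 + c))
(8118 + 5275)/(s(80) - 3920) = (8118 + 5275)/((5368 + 80² - 166*80) - 3920) = 13393/((5368 + 6400 - 13280) - 3920) = 13393/(-1512 - 3920) = 13393/(-5432) = 13393*(-1/5432) = -13393/5432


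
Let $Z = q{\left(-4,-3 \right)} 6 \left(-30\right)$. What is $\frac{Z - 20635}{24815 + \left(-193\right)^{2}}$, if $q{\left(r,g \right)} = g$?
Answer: $- \frac{20095}{62064} \approx -0.32378$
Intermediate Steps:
$Z = 540$ ($Z = \left(-3\right) 6 \left(-30\right) = \left(-18\right) \left(-30\right) = 540$)
$\frac{Z - 20635}{24815 + \left(-193\right)^{2}} = \frac{540 - 20635}{24815 + \left(-193\right)^{2}} = - \frac{20095}{24815 + 37249} = - \frac{20095}{62064}$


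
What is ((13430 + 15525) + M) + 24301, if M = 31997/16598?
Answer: 883975085/16598 ≈ 53258.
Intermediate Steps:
M = 31997/16598 (M = 31997*(1/16598) = 31997/16598 ≈ 1.9278)
((13430 + 15525) + M) + 24301 = ((13430 + 15525) + 31997/16598) + 24301 = (28955 + 31997/16598) + 24301 = 480627087/16598 + 24301 = 883975085/16598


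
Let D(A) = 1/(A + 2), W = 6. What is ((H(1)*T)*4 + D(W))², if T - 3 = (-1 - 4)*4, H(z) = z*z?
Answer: 294849/64 ≈ 4607.0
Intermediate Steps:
H(z) = z²
T = -17 (T = 3 + (-1 - 4)*4 = 3 - 5*4 = 3 - 20 = -17)
D(A) = 1/(2 + A)
((H(1)*T)*4 + D(W))² = ((1²*(-17))*4 + 1/(2 + 6))² = ((1*(-17))*4 + 1/8)² = (-17*4 + ⅛)² = (-68 + ⅛)² = (-543/8)² = 294849/64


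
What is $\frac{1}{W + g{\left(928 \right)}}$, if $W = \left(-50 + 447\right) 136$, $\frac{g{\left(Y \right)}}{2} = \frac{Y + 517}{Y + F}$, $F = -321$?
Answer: $\frac{607}{32776034} \approx 1.852 \cdot 10^{-5}$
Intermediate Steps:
$g{\left(Y \right)} = \frac{2 \left(517 + Y\right)}{-321 + Y}$ ($g{\left(Y \right)} = 2 \frac{Y + 517}{Y - 321} = 2 \frac{517 + Y}{-321 + Y} = \frac{2 \left(517 + Y\right)}{-321 + Y}$)
$W = 53992$ ($W = 397 \cdot 136 = 53992$)
$\frac{1}{W + g{\left(928 \right)}} = \frac{1}{53992 + \frac{2 \left(517 + 928\right)}{-321 + 928}} = \frac{1}{53992 + 2 \cdot \frac{1}{607} \cdot 1445} = \frac{1}{53992 + \frac{2890}{607}} = \frac{1}{\frac{32776034}{607}} = \frac{607}{32776034}$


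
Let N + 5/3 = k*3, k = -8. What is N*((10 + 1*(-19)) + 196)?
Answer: -14399/3 ≈ -4799.7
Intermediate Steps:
N = -77/3 (N = -5/3 - 8*3 = -5/3 - 24 = -77/3 ≈ -25.667)
N*((10 + 1*(-19)) + 196) = -77*((10 + 1*(-19)) + 196)/3 = -77*((10 - 19) + 196)/3 = -77*(-9 + 196)/3 = -77/3*187 = -14399/3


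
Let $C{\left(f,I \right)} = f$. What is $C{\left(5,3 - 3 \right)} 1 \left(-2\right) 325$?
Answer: $-3250$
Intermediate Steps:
$C{\left(5,3 - 3 \right)} 1 \left(-2\right) 325 = 5 \cdot 1 \left(-2\right) 325 = 5 \left(-2\right) 325 = \left(-10\right) 325 = -3250$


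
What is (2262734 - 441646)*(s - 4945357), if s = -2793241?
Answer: -14092667954624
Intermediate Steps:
(2262734 - 441646)*(s - 4945357) = (2262734 - 441646)*(-2793241 - 4945357) = 1821088*(-7738598) = -14092667954624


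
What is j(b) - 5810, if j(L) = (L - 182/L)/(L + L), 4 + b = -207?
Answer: -517289681/89042 ≈ -5809.5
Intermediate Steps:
b = -211 (b = -4 - 207 = -211)
j(L) = (L - 182/L)/(2*L) (j(L) = (L - 182/L)/((2*L)) = (L - 182/L)*(1/(2*L)) = (L - 182/L)/(2*L))
j(b) - 5810 = (½ - 91/(-211)²) - 5810 = (½ - 91*1/44521) - 5810 = (½ - 91/44521) - 5810 = 44339/89042 - 5810 = -517289681/89042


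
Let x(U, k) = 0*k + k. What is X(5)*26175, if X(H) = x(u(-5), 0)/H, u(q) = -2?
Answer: 0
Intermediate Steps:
x(U, k) = k (x(U, k) = 0 + k = k)
X(H) = 0 (X(H) = 0/H = 0)
X(5)*26175 = 0*26175 = 0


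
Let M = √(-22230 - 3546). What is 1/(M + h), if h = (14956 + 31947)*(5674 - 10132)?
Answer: -34848929/7286687114686542 - I*√179/3643343557343271 ≈ -4.7825e-9 - 3.6722e-15*I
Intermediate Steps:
M = 12*I*√179 (M = √(-25776) = 12*I*√179 ≈ 160.55*I)
h = -209093574 (h = 46903*(-4458) = -209093574)
1/(M + h) = 1/(12*I*√179 - 209093574) = 1/(-209093574 + 12*I*√179)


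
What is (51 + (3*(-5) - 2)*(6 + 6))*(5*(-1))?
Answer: 765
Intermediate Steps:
(51 + (3*(-5) - 2)*(6 + 6))*(5*(-1)) = (51 + (-15 - 2)*12)*(-5) = (51 - 17*12)*(-5) = (51 - 204)*(-5) = -153*(-5) = 765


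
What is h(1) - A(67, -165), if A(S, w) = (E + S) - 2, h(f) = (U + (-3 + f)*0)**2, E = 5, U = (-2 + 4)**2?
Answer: -54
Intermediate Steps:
U = 4 (U = 2**2 = 4)
h(f) = 16 (h(f) = (4 + (-3 + f)*0)**2 = (4 + 0)**2 = 4**2 = 16)
A(S, w) = 3 + S (A(S, w) = (5 + S) - 2 = 3 + S)
h(1) - A(67, -165) = 16 - (3 + 67) = 16 - 1*70 = 16 - 70 = -54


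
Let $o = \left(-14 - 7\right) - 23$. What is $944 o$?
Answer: $-41536$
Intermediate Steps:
$o = -44$ ($o = \left(-14 - 7\right) - 23 = -21 - 23 = -44$)
$944 o = 944 \left(-44\right) = -41536$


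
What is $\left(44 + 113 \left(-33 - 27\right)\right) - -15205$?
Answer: $8469$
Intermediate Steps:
$\left(44 + 113 \left(-33 - 27\right)\right) - -15205 = \left(44 + 113 \left(-60\right)\right) + \left(-2006 + 17211\right) = \left(44 - 6780\right) + 15205 = -6736 + 15205 = 8469$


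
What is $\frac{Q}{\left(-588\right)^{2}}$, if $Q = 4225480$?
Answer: $\frac{75455}{6174} \approx 12.221$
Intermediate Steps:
$\frac{Q}{\left(-588\right)^{2}} = \frac{4225480}{\left(-588\right)^{2}} = \frac{4225480}{345744} = 4225480 \cdot \frac{1}{345744} = \frac{75455}{6174}$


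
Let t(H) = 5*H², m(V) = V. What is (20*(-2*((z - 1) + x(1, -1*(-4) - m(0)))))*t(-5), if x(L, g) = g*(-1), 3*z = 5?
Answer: 50000/3 ≈ 16667.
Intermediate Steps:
z = 5/3 (z = (⅓)*5 = 5/3 ≈ 1.6667)
x(L, g) = -g
(20*(-2*((z - 1) + x(1, -1*(-4) - m(0)))))*t(-5) = (20*(-2*((5/3 - 1) - (-1*(-4) - 1*0))))*(5*(-5)²) = (20*(-2*(⅔ - (4 + 0))))*(5*25) = (20*(-2*(⅔ - 1*4)))*125 = (20*(-2*(⅔ - 4)))*125 = (20*(-2*(-10/3)))*125 = (20*(20/3))*125 = (400/3)*125 = 50000/3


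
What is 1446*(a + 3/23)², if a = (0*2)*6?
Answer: 13014/529 ≈ 24.601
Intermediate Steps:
a = 0 (a = 0*6 = 0)
1446*(a + 3/23)² = 1446*(0 + 3/23)² = 1446*(3/23)² = 1446*(9/529) = 13014/529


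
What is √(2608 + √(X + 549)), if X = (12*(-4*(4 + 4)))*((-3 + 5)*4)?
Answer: √(2608 + 29*I*√3) ≈ 51.071 + 0.4918*I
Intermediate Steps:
X = -3072 (X = (12*(-4*8))*(2*4) = (12*(-32))*8 = -384*8 = -3072)
√(2608 + √(X + 549)) = √(2608 + √(-3072 + 549)) = √(2608 + √(-2523)) = √(2608 + 29*I*√3)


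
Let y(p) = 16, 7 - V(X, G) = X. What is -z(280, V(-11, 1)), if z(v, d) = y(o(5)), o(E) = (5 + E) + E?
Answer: -16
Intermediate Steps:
o(E) = 5 + 2*E
V(X, G) = 7 - X
z(v, d) = 16
-z(280, V(-11, 1)) = -1*16 = -16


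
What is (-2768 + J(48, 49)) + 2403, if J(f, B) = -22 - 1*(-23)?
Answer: -364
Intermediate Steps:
J(f, B) = 1 (J(f, B) = -22 + 23 = 1)
(-2768 + J(48, 49)) + 2403 = (-2768 + 1) + 2403 = -2767 + 2403 = -364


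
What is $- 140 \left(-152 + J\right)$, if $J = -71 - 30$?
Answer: $35420$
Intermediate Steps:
$J = -101$
$- 140 \left(-152 + J\right) = - 140 \left(-152 - 101\right) = \left(-140\right) \left(-253\right) = 35420$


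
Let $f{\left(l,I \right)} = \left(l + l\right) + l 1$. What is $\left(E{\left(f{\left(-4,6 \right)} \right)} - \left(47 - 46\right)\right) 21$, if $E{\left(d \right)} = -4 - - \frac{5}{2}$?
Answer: $- \frac{105}{2} \approx -52.5$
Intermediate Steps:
$f{\left(l,I \right)} = 3 l$ ($f{\left(l,I \right)} = 2 l + l = 3 l$)
$E{\left(d \right)} = - \frac{3}{2}$ ($E{\left(d \right)} = -4 - \left(-5\right) \frac{1}{2} = -4 - - \frac{5}{2} = -4 + \frac{5}{2} = - \frac{3}{2}$)
$\left(E{\left(f{\left(-4,6 \right)} \right)} - \left(47 - 46\right)\right) 21 = \left(- \frac{3}{2} - \left(47 - 46\right)\right) 21 = \left(- \frac{3}{2} - 1\right) 21 = \left(- \frac{5}{2}\right) 21 = - \frac{105}{2}$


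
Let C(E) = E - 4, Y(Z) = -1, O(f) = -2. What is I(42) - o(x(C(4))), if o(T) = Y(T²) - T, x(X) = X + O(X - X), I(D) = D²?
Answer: 1763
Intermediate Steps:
C(E) = -4 + E
x(X) = -2 + X (x(X) = X - 2 = -2 + X)
o(T) = -1 - T
I(42) - o(x(C(4))) = 42² - (-1 - (-2 + (-4 + 4))) = 1764 - (-1 - (-2 + 0)) = 1764 - (-1 - 1*(-2)) = 1764 - (-1 + 2) = 1764 - 1*1 = 1764 - 1 = 1763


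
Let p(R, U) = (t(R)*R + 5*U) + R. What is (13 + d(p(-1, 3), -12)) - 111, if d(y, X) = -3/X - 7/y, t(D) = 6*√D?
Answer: -2847/29 - 21*I/116 ≈ -98.172 - 0.18103*I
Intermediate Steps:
p(R, U) = R + 5*U + 6*R^(3/2) (p(R, U) = ((6*√R)*R + 5*U) + R = (6*R^(3/2) + 5*U) + R = (5*U + 6*R^(3/2)) + R = R + 5*U + 6*R^(3/2))
d(y, X) = -7/y - 3/X
(13 + d(p(-1, 3), -12)) - 111 = (13 + (-7/(-1 + 5*3 + 6*(-1)^(3/2)) - 3/(-12))) - 111 = (13 + (-7/(-1 + 15 + 6*(-I)) - 3*(-1/12))) - 111 = (13 + (-7/(-1 + 15 - 6*I) + ¼)) - 111 = (13 + (-7*(14 + 6*I)/232 + ¼)) - 111 = (13 + (¼ - 7*(14 + 6*I)/232)) - 111 = (53/4 - 7*(14 + 6*I)/232) - 111 = -391/4 - 7*(14 + 6*I)/232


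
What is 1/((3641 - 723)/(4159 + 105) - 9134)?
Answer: -2132/19472229 ≈ -0.00010949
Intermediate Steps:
1/((3641 - 723)/(4159 + 105) - 9134) = 1/(2918/4264 - 9134) = 1/(2918*(1/4264) - 9134) = 1/(1459/2132 - 9134) = 1/(-19472229/2132) = -2132/19472229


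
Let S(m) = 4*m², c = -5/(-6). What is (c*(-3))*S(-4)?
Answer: -160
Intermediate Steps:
c = ⅚ (c = -5*(-⅙) = ⅚ ≈ 0.83333)
(c*(-3))*S(-4) = ((⅚)*(-3))*(4*(-4)²) = -10*16 = -5/2*64 = -160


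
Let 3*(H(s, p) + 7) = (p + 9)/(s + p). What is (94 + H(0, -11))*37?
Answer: 106301/33 ≈ 3221.2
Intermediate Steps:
H(s, p) = -7 + (9 + p)/(3*(p + s)) (H(s, p) = -7 + ((p + 9)/(s + p))/3 = -7 + ((9 + p)/(p + s))/3 = -7 + (9 + p)/(3*(p + s)))
(94 + H(0, -11))*37 = (94 + (3 - 7*0 - 20/3*(-11))/(-11 + 0))*37 = (94 + (3 + 0 + 220/3)/(-11))*37 = (94 - 1/11*229/3)*37 = (94 - 229/33)*37 = (2873/33)*37 = 106301/33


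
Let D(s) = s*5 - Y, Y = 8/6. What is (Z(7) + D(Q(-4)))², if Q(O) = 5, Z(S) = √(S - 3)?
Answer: 5929/9 ≈ 658.78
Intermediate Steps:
Y = 4/3 (Y = 8*(⅙) = 4/3 ≈ 1.3333)
Z(S) = √(-3 + S)
D(s) = -4/3 + 5*s (D(s) = s*5 - 1*4/3 = 5*s - 4/3 = -4/3 + 5*s)
(Z(7) + D(Q(-4)))² = (√(-3 + 7) + (-4/3 + 5*5))² = (√4 + (-4/3 + 25))² = (2 + 71/3)² = (77/3)² = 5929/9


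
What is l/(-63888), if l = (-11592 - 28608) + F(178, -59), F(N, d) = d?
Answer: 40259/63888 ≈ 0.63015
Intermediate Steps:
l = -40259 (l = (-11592 - 28608) - 59 = -40200 - 59 = -40259)
l/(-63888) = -40259/(-63888) = -40259*(-1/63888) = 40259/63888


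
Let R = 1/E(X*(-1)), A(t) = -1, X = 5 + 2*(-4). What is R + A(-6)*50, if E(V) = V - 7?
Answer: -201/4 ≈ -50.250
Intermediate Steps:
X = -3 (X = 5 - 8 = -3)
E(V) = -7 + V
R = -1/4 (R = 1/(-7 - 3*(-1)) = 1/(-7 + 3) = 1/(-4) = -1/4 ≈ -0.25000)
R + A(-6)*50 = -1/4 - 1*50 = -1/4 - 50 = -201/4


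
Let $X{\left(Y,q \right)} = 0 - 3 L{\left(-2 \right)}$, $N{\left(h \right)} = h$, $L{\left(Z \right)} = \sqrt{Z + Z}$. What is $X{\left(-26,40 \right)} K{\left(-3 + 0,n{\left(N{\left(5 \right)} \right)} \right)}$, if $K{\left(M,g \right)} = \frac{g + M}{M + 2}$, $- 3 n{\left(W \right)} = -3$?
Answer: $- 12 i \approx - 12.0 i$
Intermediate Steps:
$L{\left(Z \right)} = \sqrt{2} \sqrt{Z}$ ($L{\left(Z \right)} = \sqrt{2 Z} = \sqrt{2} \sqrt{Z}$)
$n{\left(W \right)} = 1$ ($n{\left(W \right)} = \left(- \frac{1}{3}\right) \left(-3\right) = 1$)
$X{\left(Y,q \right)} = - 6 i$ ($X{\left(Y,q \right)} = 0 - 3 \sqrt{2} \sqrt{-2} = 0 - 3 \sqrt{2} i \sqrt{2} = 0 - 3 \cdot 2 i = 0 - 6 i = - 6 i$)
$K{\left(M,g \right)} = \frac{M + g}{2 + M}$
$X{\left(-26,40 \right)} K{\left(-3 + 0,n{\left(N{\left(5 \right)} \right)} \right)} = - 6 i \frac{\left(-3 + 0\right) + 1}{2 + \left(-3 + 0\right)} = - 6 i \frac{-3 + 1}{2 - 3} = - 6 i \frac{1}{-1} \left(-2\right) = - 6 i \left(\left(-1\right) \left(-2\right)\right) = - 6 i 2 = - 12 i$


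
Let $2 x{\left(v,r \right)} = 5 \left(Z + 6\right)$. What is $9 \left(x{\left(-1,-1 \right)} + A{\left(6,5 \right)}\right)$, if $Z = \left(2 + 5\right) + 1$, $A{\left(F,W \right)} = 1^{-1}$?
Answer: $324$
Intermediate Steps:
$A{\left(F,W \right)} = 1$
$Z = 8$ ($Z = 7 + 1 = 8$)
$x{\left(v,r \right)} = 35$ ($x{\left(v,r \right)} = \frac{5 \left(8 + 6\right)}{2} = \frac{5 \cdot 14}{2} = \frac{1}{2} \cdot 70 = 35$)
$9 \left(x{\left(-1,-1 \right)} + A{\left(6,5 \right)}\right) = 9 \left(35 + 1\right) = 9 \cdot 36 = 324$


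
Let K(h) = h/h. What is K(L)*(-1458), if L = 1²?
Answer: -1458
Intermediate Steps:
L = 1
K(h) = 1
K(L)*(-1458) = 1*(-1458) = -1458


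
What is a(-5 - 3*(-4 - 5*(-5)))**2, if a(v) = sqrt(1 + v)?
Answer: -67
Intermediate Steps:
a(-5 - 3*(-4 - 5*(-5)))**2 = (sqrt(1 + (-5 - 3*(-4 - 5*(-5)))))**2 = (sqrt(1 + (-5 - 3*(-4 - 1*(-25)))))**2 = (sqrt(1 + (-5 - 3*(-4 + 25))))**2 = (sqrt(1 + (-5 - 3*21)))**2 = (sqrt(1 + (-5 - 63)))**2 = (sqrt(1 - 68))**2 = (sqrt(-67))**2 = (I*sqrt(67))**2 = -67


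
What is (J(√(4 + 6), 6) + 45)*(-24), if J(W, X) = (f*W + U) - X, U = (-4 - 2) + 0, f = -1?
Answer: -792 + 24*√10 ≈ -716.11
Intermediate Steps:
U = -6 (U = -6 + 0 = -6)
J(W, X) = -6 - W - X (J(W, X) = (-W - 6) - X = (-6 - W) - X = -6 - W - X)
(J(√(4 + 6), 6) + 45)*(-24) = ((-6 - √(4 + 6) - 1*6) + 45)*(-24) = ((-6 - √10 - 6) + 45)*(-24) = ((-12 - √10) + 45)*(-24) = (33 - √10)*(-24) = -792 + 24*√10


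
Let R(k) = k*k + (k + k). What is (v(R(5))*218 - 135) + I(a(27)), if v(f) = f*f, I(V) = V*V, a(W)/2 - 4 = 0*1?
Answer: 266979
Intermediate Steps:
R(k) = k² + 2*k
a(W) = 8 (a(W) = 8 + 2*(0*1) = 8 + 2*0 = 8 + 0 = 8)
I(V) = V²
v(f) = f²
(v(R(5))*218 - 135) + I(a(27)) = ((5*(2 + 5))²*218 - 135) + 8² = ((5*7)²*218 - 135) + 64 = (35²*218 - 135) + 64 = (1225*218 - 135) + 64 = (267050 - 135) + 64 = 266915 + 64 = 266979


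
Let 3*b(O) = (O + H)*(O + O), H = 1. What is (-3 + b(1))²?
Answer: 25/9 ≈ 2.7778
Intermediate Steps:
b(O) = 2*O*(1 + O)/3 (b(O) = ((O + 1)*(O + O))/3 = ((1 + O)*(2*O))/3 = (2*O*(1 + O))/3 = 2*O*(1 + O)/3)
(-3 + b(1))² = (-3 + (⅔)*1*(1 + 1))² = (-3 + (⅔)*1*2)² = (-3 + 4/3)² = (-5/3)² = 25/9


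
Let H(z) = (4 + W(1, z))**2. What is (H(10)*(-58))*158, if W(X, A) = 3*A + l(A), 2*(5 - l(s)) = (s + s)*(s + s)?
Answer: -237540044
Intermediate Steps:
l(s) = 5 - 2*s**2 (l(s) = 5 - (s + s)*(s + s)/2 = 5 - 2*s*2*s/2 = 5 - 2*s**2)
W(X, A) = 5 - 2*A**2 + 3*A (W(X, A) = 3*A + (5 - 2*A**2) = 5 - 2*A**2 + 3*A)
H(z) = (9 - 2*z**2 + 3*z)**2 (H(z) = (4 + (5 - 2*z**2 + 3*z))**2 = (9 - 2*z**2 + 3*z)**2)
(H(10)*(-58))*158 = ((9 - 2*10**2 + 3*10)**2*(-58))*158 = ((9 - 2*100 + 30)**2*(-58))*158 = ((9 - 200 + 30)**2*(-58))*158 = ((-161)**2*(-58))*158 = (25921*(-58))*158 = -1503418*158 = -237540044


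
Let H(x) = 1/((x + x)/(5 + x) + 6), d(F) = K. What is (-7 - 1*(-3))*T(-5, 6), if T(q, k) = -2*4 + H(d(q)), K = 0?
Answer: 94/3 ≈ 31.333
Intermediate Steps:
d(F) = 0
H(x) = 1/(6 + 2*x/(5 + x)) (H(x) = 1/((2*x)/(5 + x) + 6) = 1/(2*x/(5 + x) + 6) = 1/(6 + 2*x/(5 + x)))
T(q, k) = -47/6 (T(q, k) = -2*4 + (5 + 0)/(2*(15 + 4*0)) = -8 + (½)*5/(15 + 0) = -8 + (½)*5/15 = -8 + (½)*(1/15)*5 = -8 + ⅙ = -47/6)
(-7 - 1*(-3))*T(-5, 6) = (-7 - 1*(-3))*(-47/6) = (-7 + 3)*(-47/6) = -4*(-47/6) = 94/3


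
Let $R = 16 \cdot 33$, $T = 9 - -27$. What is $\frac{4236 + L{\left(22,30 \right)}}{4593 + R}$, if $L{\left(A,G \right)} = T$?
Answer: $\frac{1424}{1707} \approx 0.83421$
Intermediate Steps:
$T = 36$ ($T = 9 + 27 = 36$)
$R = 528$
$L{\left(A,G \right)} = 36$
$\frac{4236 + L{\left(22,30 \right)}}{4593 + R} = \frac{4236 + 36}{4593 + 528} = \frac{4272}{5121} = 4272 \cdot \frac{1}{5121} = \frac{1424}{1707}$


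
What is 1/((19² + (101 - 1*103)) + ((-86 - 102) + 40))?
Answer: 1/211 ≈ 0.0047393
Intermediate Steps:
1/((19² + (101 - 1*103)) + ((-86 - 102) + 40)) = 1/((361 + (101 - 103)) + (-188 + 40)) = 1/((361 - 2) - 148) = 1/(359 - 148) = 1/211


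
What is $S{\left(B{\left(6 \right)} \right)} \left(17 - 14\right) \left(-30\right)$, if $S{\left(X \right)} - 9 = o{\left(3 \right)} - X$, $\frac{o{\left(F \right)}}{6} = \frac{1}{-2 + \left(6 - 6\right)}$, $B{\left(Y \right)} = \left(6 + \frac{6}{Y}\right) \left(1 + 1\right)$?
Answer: $720$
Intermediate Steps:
$B{\left(Y \right)} = 12 + \frac{12}{Y}$ ($B{\left(Y \right)} = \left(6 + \frac{6}{Y}\right) 2 = 12 + \frac{12}{Y}$)
$o{\left(F \right)} = -3$ ($o{\left(F \right)} = \frac{6}{-2 + \left(6 - 6\right)} = \frac{6}{-2 + 0} = \frac{6}{-2} = 6 \left(- \frac{1}{2}\right) = -3$)
$S{\left(X \right)} = 6 - X$ ($S{\left(X \right)} = 9 - \left(3 + X\right) = 6 - X$)
$S{\left(B{\left(6 \right)} \right)} \left(17 - 14\right) \left(-30\right) = \left(6 - \left(12 + \frac{12}{6}\right)\right) \left(17 - 14\right) \left(-30\right) = \left(6 - \left(12 + 12 \cdot \frac{1}{6}\right)\right) 3 \left(-30\right) = \left(6 - \left(12 + 2\right)\right) 3 \left(-30\right) = \left(6 - 14\right) 3 \left(-30\right) = \left(-8\right) 3 \left(-30\right) = \left(-24\right) \left(-30\right) = 720$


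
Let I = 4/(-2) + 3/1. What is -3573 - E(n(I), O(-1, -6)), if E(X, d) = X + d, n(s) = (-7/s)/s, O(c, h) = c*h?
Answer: -3572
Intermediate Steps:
I = 1 (I = 4*(-1/2) + 3*1 = -2 + 3 = 1)
n(s) = -7/s**2
-3573 - E(n(I), O(-1, -6)) = -3573 - (-7/1**2 - 1*(-6)) = -3573 - (-7*1 + 6) = -3573 - (-7 + 6) = -3573 - 1*(-1) = -3573 + 1 = -3572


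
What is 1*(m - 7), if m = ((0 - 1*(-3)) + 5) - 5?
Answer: -4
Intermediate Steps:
m = 3 (m = ((0 + 3) + 5) - 5 = (3 + 5) - 5 = 8 - 5 = 3)
1*(m - 7) = 1*(3 - 7) = 1*(-4) = -4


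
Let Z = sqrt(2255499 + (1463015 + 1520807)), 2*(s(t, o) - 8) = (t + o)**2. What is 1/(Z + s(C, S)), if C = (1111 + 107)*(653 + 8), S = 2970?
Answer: 326486946320/106593726117358556303079 - sqrt(5239321)/106593726117358556303079 ≈ 3.0629e-12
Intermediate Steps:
C = 805098 (C = 1218*661 = 805098)
s(t, o) = 8 + (o + t)**2/2 (s(t, o) = 8 + (t + o)**2/2 = 8 + (o + t)**2/2)
Z = sqrt(5239321) (Z = sqrt(2255499 + 2983822) = sqrt(5239321) ≈ 2289.0)
1/(Z + s(C, S)) = 1/(sqrt(5239321) + (8 + (2970 + 805098)**2/2)) = 1/(sqrt(5239321) + (8 + (1/2)*808068**2)) = 1/(sqrt(5239321) + (8 + (1/2)*652973892624)) = 1/(sqrt(5239321) + (8 + 326486946312)) = 1/(sqrt(5239321) + 326486946320) = 1/(326486946320 + sqrt(5239321))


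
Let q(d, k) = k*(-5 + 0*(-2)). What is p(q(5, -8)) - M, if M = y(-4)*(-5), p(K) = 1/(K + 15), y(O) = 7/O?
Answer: -1921/220 ≈ -8.7318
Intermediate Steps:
q(d, k) = -5*k (q(d, k) = k*(-5 + 0) = k*(-5) = -5*k)
p(K) = 1/(15 + K)
M = 35/4 (M = (7/(-4))*(-5) = (7*(-¼))*(-5) = -7/4*(-5) = 35/4 ≈ 8.7500)
p(q(5, -8)) - M = 1/(15 - 5*(-8)) - 1*35/4 = 1/(15 + 40) - 35/4 = 1/55 - 35/4 = -1921/220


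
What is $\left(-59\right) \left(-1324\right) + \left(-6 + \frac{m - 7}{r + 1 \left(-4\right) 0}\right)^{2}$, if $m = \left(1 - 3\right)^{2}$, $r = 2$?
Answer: $\frac{312689}{4} \approx 78172.0$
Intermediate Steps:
$m = 4$ ($m = \left(-2\right)^{2} = 4$)
$\left(-59\right) \left(-1324\right) + \left(-6 + \frac{m - 7}{r + 1 \left(-4\right) 0}\right)^{2} = \left(-59\right) \left(-1324\right) + \left(-6 + \frac{4 - 7}{2 + 1 \left(-4\right) 0}\right)^{2} = 78116 + \left(-6 - \frac{3}{2 - 0}\right)^{2} = 78116 + \left(-6 - \frac{3}{2 + 0}\right)^{2} = 78116 + \left(-6 - \frac{3}{2}\right)^{2} = 78116 + \left(- \frac{15}{2}\right)^{2} = 78116 + \frac{225}{4} = \frac{312689}{4}$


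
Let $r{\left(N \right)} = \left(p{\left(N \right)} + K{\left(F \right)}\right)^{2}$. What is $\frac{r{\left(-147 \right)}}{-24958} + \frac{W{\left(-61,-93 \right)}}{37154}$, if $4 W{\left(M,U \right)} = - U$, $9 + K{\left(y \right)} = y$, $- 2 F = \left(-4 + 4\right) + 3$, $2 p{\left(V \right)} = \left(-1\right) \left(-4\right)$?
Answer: $- \frac{2104103}{927289532} \approx -0.0022691$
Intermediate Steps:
$p{\left(V \right)} = 2$ ($p{\left(V \right)} = \frac{\left(-1\right) \left(-4\right)}{2} = \frac{1}{2} \cdot 4 = 2$)
$F = - \frac{3}{2}$ ($F = - \frac{\left(-4 + 4\right) + 3}{2} = - \frac{0 + 3}{2} = \left(- \frac{1}{2}\right) 3 = - \frac{3}{2} \approx -1.5$)
$K{\left(y \right)} = -9 + y$
$r{\left(N \right)} = \frac{289}{4}$ ($r{\left(N \right)} = \left(2 - \frac{21}{2}\right)^{2} = \left(- \frac{17}{2}\right)^{2} = \frac{289}{4}$)
$W{\left(M,U \right)} = - \frac{U}{4}$ ($W{\left(M,U \right)} = \frac{\left(-1\right) U}{4} = - \frac{U}{4}$)
$\frac{r{\left(-147 \right)}}{-24958} + \frac{W{\left(-61,-93 \right)}}{37154} = \frac{289}{4 \left(-24958\right)} + \frac{\left(- \frac{1}{4}\right) \left(-93\right)}{37154} = \frac{289}{4} \left(- \frac{1}{24958}\right) + \frac{93}{4} \cdot \frac{1}{37154} = - \frac{289}{99832} + \frac{93}{148616} = - \frac{2104103}{927289532}$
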